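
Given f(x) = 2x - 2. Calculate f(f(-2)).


f(-2) = -6
f(-6) = -14

-14


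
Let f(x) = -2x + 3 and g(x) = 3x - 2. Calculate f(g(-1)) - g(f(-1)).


f(g(-1)) = 13
g(f(-1)) = 13
Difference = 0

0


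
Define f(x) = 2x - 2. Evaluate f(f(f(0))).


f(0) = -2
f(-2) = -6
f(-6) = -14

-14


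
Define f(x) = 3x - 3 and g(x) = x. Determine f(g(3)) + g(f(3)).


f(g(3)) = 6
g(f(3)) = 6
Sum = 12

12


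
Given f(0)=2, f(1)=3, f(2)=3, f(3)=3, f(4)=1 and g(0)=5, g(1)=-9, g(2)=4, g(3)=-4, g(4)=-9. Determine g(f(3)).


f(3) = 3
g(3) = -4

-4


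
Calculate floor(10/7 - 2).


10/7 = 1.4286
1.4286 - 2 = -0.5714
floor(-0.5714) = -1

-1


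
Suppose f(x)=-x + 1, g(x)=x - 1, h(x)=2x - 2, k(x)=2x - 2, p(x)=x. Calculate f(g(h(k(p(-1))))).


p(-1) = -1
k(-1) = -4
h(-4) = -10
g(-10) = -11
f(-11) = 12

12


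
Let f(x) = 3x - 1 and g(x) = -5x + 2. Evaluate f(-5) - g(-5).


f(-5) = -16
g(-5) = 27
Difference = -43

-43


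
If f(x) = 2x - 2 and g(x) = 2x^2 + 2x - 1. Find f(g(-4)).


g(-4) = 23
f(23) = 44

44


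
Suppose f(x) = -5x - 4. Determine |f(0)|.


f(0) = -4
|-4| = 4

4


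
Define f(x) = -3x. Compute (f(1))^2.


9


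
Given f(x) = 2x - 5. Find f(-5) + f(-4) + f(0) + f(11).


f(-5) = -15
f(-4) = -13
f(0) = -5
f(11) = 17
Sum = -16

-16


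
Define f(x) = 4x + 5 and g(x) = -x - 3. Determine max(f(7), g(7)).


33


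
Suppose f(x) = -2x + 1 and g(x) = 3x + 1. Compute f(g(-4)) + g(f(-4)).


51


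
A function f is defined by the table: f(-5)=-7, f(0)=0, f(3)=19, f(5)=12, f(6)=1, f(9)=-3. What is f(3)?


19


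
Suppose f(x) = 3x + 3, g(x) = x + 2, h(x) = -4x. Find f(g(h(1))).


-3


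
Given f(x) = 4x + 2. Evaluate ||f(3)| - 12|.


2


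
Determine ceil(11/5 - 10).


-7


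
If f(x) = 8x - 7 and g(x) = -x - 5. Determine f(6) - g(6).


f(6) = 41
g(6) = -11
Difference = 52

52


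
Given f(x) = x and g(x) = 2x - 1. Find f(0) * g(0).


f(0) = 0
g(0) = -1
Product = 0

0


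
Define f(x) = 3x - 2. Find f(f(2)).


10


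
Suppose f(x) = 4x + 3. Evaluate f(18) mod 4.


f(18) = 75
75 mod 4 = 3

3


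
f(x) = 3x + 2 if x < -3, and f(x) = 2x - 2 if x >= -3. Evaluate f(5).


8


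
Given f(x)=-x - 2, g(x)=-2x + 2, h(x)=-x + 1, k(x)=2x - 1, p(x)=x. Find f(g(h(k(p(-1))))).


4


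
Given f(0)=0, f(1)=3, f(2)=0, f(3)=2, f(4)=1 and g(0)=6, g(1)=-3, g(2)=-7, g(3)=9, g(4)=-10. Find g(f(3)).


f(3) = 2
g(2) = -7

-7


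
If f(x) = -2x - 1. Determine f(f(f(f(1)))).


f(1) = -3
f(-3) = 5
f(5) = -11
f(-11) = 21

21


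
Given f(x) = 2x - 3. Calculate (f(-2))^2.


f(-2) = -7
(-7)^2 = 49

49


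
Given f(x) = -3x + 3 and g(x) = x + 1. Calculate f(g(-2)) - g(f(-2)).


f(g(-2)) = 6
g(f(-2)) = 10
Difference = -4

-4


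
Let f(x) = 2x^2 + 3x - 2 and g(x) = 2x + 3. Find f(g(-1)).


g(-1) = 1
f(1) = 2*(1)^2 + 3*(1) - 2 = 3

3


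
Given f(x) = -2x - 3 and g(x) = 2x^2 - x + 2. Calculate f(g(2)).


-19


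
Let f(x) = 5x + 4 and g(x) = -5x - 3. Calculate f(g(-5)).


g(-5) = 22
f(22) = 114

114


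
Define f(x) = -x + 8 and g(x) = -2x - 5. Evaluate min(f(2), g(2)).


f(2) = 6
g(2) = -9
min = -9

-9


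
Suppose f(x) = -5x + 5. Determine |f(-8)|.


f(-8) = 45
|45| = 45

45


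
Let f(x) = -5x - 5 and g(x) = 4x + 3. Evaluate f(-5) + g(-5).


f(-5) = 20
g(-5) = -17
Sum = 3

3


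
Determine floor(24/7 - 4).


24/7 = 3.4286
3.4286 - 4 = -0.5714
floor(-0.5714) = -1

-1


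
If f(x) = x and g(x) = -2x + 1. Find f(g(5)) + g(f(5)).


f(g(5)) = -9
g(f(5)) = -9
Sum = -18

-18


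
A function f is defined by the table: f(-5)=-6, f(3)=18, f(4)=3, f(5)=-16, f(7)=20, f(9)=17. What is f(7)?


Reading from the table at x = 7

20


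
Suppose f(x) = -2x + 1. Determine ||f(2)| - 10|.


f(2) = -3
|-3| = 3
|3 - 10| = 7

7


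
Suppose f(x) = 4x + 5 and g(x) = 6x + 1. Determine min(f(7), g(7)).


f(7) = 33
g(7) = 43
min = 33

33


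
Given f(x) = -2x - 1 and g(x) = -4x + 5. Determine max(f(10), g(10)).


f(10) = -21
g(10) = -35
max = -21

-21


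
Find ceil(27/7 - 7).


-3


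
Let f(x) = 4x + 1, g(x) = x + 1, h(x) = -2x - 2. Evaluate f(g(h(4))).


h(4) = -10
g(-10) = -9
f(-9) = -35

-35


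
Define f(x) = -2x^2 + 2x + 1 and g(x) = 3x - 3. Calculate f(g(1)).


g(1) = 0
f(0) = (-2)*(0)^2 + 2*(0) + 1 = 1

1


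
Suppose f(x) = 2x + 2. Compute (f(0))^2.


4


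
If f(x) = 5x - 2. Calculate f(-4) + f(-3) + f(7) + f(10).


f(-4) = -22
f(-3) = -17
f(7) = 33
f(10) = 48
Sum = 42

42


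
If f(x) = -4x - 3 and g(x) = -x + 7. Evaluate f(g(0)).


g(0) = 7
f(7) = -31

-31


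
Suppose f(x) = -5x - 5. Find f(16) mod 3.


f(16) = -85
-85 mod 3 = 2

2


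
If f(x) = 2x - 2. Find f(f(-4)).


f(-4) = -10
f(-10) = -22

-22


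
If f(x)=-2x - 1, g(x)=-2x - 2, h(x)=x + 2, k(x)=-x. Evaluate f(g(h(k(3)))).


-1


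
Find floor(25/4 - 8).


25/4 = 6.25
6.25 - 8 = -1.75
floor(-1.75) = -2

-2


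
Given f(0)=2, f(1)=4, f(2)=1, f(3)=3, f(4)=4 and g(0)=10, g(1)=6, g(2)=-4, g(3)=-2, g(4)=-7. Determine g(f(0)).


f(0) = 2
g(2) = -4

-4


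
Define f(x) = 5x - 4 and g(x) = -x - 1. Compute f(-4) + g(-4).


f(-4) = -24
g(-4) = 3
Sum = -21

-21


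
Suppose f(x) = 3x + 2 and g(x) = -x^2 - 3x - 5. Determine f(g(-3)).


-13


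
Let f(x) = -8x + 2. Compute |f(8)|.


62


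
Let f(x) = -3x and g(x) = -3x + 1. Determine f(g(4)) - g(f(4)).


f(g(4)) = 33
g(f(4)) = 37
Difference = -4

-4


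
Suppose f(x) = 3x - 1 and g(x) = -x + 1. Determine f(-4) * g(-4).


f(-4) = -13
g(-4) = 5
Product = -65

-65


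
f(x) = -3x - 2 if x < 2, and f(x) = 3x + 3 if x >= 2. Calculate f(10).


10 satisfies x >= 2
f(10) = 33

33


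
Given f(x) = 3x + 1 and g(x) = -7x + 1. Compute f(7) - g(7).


f(7) = 22
g(7) = -48
Difference = 70

70


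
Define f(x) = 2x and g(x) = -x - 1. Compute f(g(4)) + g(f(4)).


f(g(4)) = -10
g(f(4)) = -9
Sum = -19

-19


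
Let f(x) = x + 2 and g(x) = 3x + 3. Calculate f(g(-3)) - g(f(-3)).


f(g(-3)) = -4
g(f(-3)) = 0
Difference = -4

-4


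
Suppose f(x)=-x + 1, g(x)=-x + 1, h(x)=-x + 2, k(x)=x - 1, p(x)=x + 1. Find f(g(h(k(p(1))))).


1


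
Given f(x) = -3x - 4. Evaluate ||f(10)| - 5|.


f(10) = -34
|-34| = 34
|34 - 5| = 29

29


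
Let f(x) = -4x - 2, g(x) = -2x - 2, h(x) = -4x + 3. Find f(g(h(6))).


-162


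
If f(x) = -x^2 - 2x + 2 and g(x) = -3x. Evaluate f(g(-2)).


-46


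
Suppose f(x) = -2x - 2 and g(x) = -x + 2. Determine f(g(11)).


g(11) = -9
f(-9) = 16

16


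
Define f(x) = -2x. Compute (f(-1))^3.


f(-1) = 2
(2)^3 = 8

8


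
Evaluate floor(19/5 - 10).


19/5 = 3.8
3.8 - 10 = -6.2
floor(-6.2) = -7

-7


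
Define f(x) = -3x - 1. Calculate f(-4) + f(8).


f(-4) = 11
f(8) = -25
Sum = -14

-14


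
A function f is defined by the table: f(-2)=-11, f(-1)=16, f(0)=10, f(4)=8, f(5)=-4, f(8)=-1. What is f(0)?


Reading from the table at x = 0

10


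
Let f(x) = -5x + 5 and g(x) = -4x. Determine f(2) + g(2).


f(2) = -5
g(2) = -8
Sum = -13

-13


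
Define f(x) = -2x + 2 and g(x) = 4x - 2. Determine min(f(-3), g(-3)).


f(-3) = 8
g(-3) = -14
min = -14

-14


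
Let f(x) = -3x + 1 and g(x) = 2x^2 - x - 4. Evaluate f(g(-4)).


g(-4) = 32
f(32) = -95

-95


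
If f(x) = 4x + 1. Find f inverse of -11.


Solve 4x + 1 = -11
x = (-11 - 1) / 4 = -3

-3


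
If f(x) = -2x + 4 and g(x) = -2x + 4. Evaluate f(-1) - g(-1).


f(-1) = 6
g(-1) = 6
Difference = 0

0


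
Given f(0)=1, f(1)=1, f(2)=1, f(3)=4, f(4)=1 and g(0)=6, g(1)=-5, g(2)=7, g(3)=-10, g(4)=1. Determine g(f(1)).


f(1) = 1
g(1) = -5

-5


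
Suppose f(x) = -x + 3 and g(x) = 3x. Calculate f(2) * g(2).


f(2) = 1
g(2) = 6
Product = 6

6


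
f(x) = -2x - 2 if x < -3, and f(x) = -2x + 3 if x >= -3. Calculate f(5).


5 satisfies x >= -3
f(5) = -7

-7


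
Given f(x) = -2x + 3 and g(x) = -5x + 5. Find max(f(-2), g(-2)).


f(-2) = 7
g(-2) = 15
max = 15

15


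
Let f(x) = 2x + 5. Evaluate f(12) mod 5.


f(12) = 29
29 mod 5 = 4

4


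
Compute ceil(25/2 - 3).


25/2 = 12.5
12.5 - 3 = 9.5
ceil(9.5) = 10

10


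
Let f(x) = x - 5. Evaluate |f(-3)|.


8


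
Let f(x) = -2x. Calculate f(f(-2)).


f(-2) = 4
f(4) = -8

-8


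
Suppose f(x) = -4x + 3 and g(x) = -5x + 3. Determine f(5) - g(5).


f(5) = -17
g(5) = -22
Difference = 5

5


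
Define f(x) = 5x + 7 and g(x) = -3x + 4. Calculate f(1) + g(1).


f(1) = 12
g(1) = 1
Sum = 13

13


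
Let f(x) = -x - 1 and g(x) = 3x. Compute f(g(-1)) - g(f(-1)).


f(g(-1)) = 2
g(f(-1)) = 0
Difference = 2

2


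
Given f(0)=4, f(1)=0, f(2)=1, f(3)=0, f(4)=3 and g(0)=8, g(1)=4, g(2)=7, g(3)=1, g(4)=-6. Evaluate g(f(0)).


f(0) = 4
g(4) = -6

-6


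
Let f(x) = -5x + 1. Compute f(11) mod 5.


f(11) = -54
-54 mod 5 = 1

1


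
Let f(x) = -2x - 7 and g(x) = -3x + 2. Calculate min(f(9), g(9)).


-25


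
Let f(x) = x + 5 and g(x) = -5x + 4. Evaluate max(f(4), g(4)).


f(4) = 9
g(4) = -16
max = 9

9


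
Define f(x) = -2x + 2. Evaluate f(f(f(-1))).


14


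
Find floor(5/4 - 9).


5/4 = 1.25
1.25 - 9 = -7.75
floor(-7.75) = -8

-8


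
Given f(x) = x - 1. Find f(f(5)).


f(5) = 4
f(4) = 3

3


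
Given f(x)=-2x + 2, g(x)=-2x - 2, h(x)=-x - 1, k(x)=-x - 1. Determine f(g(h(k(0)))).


k(0) = -1
h(-1) = 0
g(0) = -2
f(-2) = 6

6


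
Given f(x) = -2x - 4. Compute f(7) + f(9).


-40


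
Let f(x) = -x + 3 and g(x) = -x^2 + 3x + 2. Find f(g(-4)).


g(-4) = -26
f(-26) = 29

29


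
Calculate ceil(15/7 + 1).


15/7 = 2.1429
2.1429 + 1 = 3.1429
ceil(3.1429) = 4

4


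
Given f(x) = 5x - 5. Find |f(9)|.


f(9) = 40
|40| = 40

40


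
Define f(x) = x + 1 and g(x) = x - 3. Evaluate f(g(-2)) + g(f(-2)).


f(g(-2)) = -4
g(f(-2)) = -4
Sum = -8

-8


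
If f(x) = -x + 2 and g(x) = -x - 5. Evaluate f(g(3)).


g(3) = -8
f(-8) = 10

10


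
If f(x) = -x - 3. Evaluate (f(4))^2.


49


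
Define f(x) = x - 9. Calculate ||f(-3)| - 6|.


f(-3) = -12
|-12| = 12
|12 - 6| = 6

6


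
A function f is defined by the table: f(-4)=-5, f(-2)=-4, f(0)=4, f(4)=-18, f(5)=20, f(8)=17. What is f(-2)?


Reading from the table at x = -2

-4


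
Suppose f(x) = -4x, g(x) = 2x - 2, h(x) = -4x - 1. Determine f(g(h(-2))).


h(-2) = 7
g(7) = 12
f(12) = -48

-48


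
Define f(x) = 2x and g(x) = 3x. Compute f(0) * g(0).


f(0) = 0
g(0) = 0
Product = 0

0


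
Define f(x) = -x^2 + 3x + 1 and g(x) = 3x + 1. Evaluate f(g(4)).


g(4) = 13
f(13) = (-1)*(13)^2 + 3*(13) + 1 = -129

-129


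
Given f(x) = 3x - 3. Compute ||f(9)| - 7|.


f(9) = 24
|24| = 24
|24 - 7| = 17

17


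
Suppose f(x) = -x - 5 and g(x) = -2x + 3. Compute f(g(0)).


g(0) = 3
f(3) = -8

-8


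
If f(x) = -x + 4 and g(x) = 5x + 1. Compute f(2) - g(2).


f(2) = 2
g(2) = 11
Difference = -9

-9


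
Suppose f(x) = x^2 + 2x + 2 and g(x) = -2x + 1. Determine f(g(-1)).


g(-1) = 3
f(3) = 1*(3)^2 + 2*(3) + 2 = 17

17


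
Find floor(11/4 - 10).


11/4 = 2.75
2.75 - 10 = -7.25
floor(-7.25) = -8

-8


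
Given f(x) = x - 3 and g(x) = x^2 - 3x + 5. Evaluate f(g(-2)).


12


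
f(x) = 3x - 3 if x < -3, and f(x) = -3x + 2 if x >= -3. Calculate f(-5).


-5 satisfies x < -3
f(-5) = -18

-18


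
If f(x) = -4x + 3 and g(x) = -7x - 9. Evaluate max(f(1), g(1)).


-1


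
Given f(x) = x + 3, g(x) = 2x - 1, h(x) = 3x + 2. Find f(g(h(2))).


h(2) = 8
g(8) = 15
f(15) = 18

18


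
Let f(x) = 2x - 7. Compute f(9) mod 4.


f(9) = 11
11 mod 4 = 3

3


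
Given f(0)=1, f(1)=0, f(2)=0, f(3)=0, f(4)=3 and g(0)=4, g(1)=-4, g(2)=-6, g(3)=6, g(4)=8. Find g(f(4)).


f(4) = 3
g(3) = 6

6


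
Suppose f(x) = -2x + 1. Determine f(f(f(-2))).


f(-2) = 5
f(5) = -9
f(-9) = 19

19


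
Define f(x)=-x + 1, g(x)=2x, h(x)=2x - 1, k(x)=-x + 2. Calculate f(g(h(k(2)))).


k(2) = 0
h(0) = -1
g(-1) = -2
f(-2) = 3

3


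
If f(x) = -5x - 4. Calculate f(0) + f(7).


-43


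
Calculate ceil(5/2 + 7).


10


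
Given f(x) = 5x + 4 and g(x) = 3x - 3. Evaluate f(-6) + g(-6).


f(-6) = -26
g(-6) = -21
Sum = -47

-47


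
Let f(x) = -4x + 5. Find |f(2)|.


3


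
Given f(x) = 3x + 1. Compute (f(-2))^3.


f(-2) = -5
(-5)^3 = -125

-125


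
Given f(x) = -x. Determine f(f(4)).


f(4) = -4
f(-4) = 4

4


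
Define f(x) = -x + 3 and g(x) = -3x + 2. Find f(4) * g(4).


f(4) = -1
g(4) = -10
Product = 10

10


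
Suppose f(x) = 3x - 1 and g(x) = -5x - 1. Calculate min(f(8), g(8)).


-41


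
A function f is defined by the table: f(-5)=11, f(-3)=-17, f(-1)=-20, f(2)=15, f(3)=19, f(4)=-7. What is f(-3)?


Reading from the table at x = -3

-17


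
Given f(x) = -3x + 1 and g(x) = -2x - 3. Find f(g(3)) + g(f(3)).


41


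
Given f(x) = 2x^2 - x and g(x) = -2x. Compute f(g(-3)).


66


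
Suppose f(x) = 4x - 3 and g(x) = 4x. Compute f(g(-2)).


g(-2) = -8
f(-8) = -35

-35


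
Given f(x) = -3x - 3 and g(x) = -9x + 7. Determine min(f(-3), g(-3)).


f(-3) = 6
g(-3) = 34
min = 6

6


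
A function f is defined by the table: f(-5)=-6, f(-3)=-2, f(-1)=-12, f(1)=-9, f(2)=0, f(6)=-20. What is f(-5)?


Reading from the table at x = -5

-6


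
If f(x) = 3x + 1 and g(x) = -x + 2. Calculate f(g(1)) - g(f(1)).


f(g(1)) = 4
g(f(1)) = -2
Difference = 6

6


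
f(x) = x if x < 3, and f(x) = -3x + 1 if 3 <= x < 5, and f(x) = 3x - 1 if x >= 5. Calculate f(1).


1 satisfies x < 3
f(1) = 1

1


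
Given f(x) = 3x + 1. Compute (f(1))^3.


64


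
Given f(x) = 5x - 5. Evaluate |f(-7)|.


40


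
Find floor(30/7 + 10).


30/7 = 4.2857
4.2857 + 10 = 14.2857
floor(14.2857) = 14

14


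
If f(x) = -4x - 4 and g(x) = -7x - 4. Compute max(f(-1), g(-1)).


f(-1) = 0
g(-1) = 3
max = 3

3


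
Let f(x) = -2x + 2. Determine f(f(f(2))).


-10


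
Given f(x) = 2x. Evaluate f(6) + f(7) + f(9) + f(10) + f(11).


f(6) = 12
f(7) = 14
f(9) = 18
f(10) = 20
f(11) = 22
Sum = 86

86


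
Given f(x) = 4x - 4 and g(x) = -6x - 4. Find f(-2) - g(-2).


f(-2) = -12
g(-2) = 8
Difference = -20

-20


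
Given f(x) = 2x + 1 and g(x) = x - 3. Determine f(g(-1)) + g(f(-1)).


f(g(-1)) = -7
g(f(-1)) = -4
Sum = -11

-11


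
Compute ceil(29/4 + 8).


29/4 = 7.25
7.25 + 8 = 15.25
ceil(15.25) = 16

16


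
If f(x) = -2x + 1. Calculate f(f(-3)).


f(-3) = 7
f(7) = -13

-13


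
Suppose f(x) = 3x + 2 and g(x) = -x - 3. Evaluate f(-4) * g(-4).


f(-4) = -10
g(-4) = 1
Product = -10

-10


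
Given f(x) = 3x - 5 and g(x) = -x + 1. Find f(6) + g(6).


f(6) = 13
g(6) = -5
Sum = 8

8


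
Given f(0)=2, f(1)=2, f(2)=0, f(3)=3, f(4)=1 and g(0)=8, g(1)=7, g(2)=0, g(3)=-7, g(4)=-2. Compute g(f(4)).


f(4) = 1
g(1) = 7

7


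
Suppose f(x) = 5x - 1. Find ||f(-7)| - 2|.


f(-7) = -36
|-36| = 36
|36 - 2| = 34

34


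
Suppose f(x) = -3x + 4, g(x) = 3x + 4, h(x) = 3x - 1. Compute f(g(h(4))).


-107


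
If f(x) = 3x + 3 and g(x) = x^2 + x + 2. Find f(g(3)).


g(3) = 14
f(14) = 45

45


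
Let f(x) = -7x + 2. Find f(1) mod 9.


4


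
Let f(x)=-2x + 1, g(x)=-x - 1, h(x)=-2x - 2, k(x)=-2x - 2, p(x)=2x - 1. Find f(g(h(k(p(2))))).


p(2) = 3
k(3) = -8
h(-8) = 14
g(14) = -15
f(-15) = 31

31


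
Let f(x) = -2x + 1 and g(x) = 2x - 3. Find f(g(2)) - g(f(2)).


f(g(2)) = -1
g(f(2)) = -9
Difference = 8

8


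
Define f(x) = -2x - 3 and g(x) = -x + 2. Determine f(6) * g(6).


f(6) = -15
g(6) = -4
Product = 60

60


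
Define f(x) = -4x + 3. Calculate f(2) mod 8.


f(2) = -5
-5 mod 8 = 3

3


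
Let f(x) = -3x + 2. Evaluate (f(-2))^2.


f(-2) = 8
(8)^2 = 64

64


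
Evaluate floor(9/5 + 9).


9/5 = 1.8
1.8 + 9 = 10.8
floor(10.8) = 10

10


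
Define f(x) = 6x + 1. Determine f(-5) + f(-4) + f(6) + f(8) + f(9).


89


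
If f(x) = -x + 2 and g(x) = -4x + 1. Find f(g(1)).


g(1) = -3
f(-3) = 5

5


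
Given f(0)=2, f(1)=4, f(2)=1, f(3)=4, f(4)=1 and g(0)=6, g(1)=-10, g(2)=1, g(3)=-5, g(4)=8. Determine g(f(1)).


f(1) = 4
g(4) = 8

8


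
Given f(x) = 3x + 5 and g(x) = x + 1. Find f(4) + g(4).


f(4) = 17
g(4) = 5
Sum = 22

22


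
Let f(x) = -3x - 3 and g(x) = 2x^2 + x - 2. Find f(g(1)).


g(1) = 1
f(1) = -6

-6


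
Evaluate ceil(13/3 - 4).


13/3 = 4.3333
4.3333 - 4 = 0.3333
ceil(0.3333) = 1

1


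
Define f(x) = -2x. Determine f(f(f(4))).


f(4) = -8
f(-8) = 16
f(16) = -32

-32


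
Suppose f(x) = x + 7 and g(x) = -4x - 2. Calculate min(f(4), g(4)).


-18


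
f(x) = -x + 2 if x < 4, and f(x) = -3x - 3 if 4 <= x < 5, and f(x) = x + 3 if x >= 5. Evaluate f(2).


2 satisfies x < 4
f(2) = 0

0


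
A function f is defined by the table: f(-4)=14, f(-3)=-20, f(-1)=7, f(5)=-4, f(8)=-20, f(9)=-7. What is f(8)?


-20


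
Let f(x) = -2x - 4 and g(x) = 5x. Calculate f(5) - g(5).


-39


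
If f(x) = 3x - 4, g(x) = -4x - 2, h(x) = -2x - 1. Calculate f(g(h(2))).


h(2) = -5
g(-5) = 18
f(18) = 50

50


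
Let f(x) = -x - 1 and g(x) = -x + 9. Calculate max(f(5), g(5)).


f(5) = -6
g(5) = 4
max = 4

4


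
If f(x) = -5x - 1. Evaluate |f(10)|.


f(10) = -51
|-51| = 51

51


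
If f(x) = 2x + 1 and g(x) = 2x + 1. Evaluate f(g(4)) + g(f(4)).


f(g(4)) = 19
g(f(4)) = 19
Sum = 38

38


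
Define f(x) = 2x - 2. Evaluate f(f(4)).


f(4) = 6
f(6) = 10

10


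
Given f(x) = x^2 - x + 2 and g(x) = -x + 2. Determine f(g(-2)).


g(-2) = 4
f(4) = 1*(4)^2 - 1*(4) + 2 = 14

14


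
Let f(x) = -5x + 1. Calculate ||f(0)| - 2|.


f(0) = 1
|1| = 1
|1 - 2| = 1

1


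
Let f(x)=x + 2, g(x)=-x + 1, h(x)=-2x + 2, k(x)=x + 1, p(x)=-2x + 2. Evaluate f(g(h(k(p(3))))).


p(3) = -4
k(-4) = -3
h(-3) = 8
g(8) = -7
f(-7) = -5

-5


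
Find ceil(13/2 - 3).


13/2 = 6.5
6.5 - 3 = 3.5
ceil(3.5) = 4

4


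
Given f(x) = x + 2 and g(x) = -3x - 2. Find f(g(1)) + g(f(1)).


f(g(1)) = -3
g(f(1)) = -11
Sum = -14

-14


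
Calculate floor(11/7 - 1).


11/7 = 1.5714
1.5714 - 1 = 0.5714
floor(0.5714) = 0

0


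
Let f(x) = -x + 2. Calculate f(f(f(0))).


2


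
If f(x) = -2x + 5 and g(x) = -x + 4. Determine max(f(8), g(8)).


f(8) = -11
g(8) = -4
max = -4

-4


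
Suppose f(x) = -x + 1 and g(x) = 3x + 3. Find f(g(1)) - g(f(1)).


-8


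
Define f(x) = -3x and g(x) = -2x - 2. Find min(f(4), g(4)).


f(4) = -12
g(4) = -10
min = -12

-12


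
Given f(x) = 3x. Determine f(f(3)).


f(3) = 9
f(9) = 27

27


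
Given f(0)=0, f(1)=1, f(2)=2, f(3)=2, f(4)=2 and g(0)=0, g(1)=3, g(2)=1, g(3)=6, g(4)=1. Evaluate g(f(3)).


f(3) = 2
g(2) = 1

1


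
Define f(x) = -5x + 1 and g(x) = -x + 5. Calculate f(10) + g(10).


-54


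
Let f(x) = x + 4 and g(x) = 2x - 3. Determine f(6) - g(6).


1


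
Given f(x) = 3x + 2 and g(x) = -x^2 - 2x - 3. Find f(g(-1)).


g(-1) = -2
f(-2) = -4

-4


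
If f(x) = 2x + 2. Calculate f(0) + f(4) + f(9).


f(0) = 2
f(4) = 10
f(9) = 20
Sum = 32

32


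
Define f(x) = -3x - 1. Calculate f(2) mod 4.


f(2) = -7
-7 mod 4 = 1

1


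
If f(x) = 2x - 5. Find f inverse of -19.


Solve 2x - 5 = -19
x = (-19 + 5) / 2 = -7

-7


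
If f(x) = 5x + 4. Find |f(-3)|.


11


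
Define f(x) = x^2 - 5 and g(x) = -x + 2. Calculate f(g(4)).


g(4) = -2
f(-2) = 1*(-2)^2 - 5 = -1

-1


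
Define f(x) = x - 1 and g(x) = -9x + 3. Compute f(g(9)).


g(9) = -78
f(-78) = -79

-79


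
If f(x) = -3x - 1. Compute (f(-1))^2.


f(-1) = 2
(2)^2 = 4

4


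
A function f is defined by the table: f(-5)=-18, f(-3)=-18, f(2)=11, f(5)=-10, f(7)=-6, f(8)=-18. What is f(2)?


Reading from the table at x = 2

11


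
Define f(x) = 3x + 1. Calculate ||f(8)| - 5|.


f(8) = 25
|25| = 25
|25 - 5| = 20

20


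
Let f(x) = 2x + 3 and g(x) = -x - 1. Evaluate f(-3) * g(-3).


f(-3) = -3
g(-3) = 2
Product = -6

-6


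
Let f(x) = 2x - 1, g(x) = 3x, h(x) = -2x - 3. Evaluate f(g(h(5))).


-79


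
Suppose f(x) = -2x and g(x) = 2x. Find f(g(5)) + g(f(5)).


f(g(5)) = -20
g(f(5)) = -20
Sum = -40

-40


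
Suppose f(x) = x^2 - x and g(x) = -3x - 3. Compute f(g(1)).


g(1) = -6
f(-6) = 1*(-6)^2 - 1*(-6) = 42

42


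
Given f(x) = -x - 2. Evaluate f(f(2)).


f(2) = -4
f(-4) = 2

2


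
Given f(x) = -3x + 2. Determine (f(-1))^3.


f(-1) = 5
(5)^3 = 125

125


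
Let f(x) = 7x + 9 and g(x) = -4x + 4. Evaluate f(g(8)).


-187


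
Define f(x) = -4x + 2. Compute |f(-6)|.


f(-6) = 26
|26| = 26

26


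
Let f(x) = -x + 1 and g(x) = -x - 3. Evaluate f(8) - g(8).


4


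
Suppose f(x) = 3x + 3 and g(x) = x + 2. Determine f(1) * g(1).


18


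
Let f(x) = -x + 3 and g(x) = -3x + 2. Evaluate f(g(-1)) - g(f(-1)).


f(g(-1)) = -2
g(f(-1)) = -10
Difference = 8

8


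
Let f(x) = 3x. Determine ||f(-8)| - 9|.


15


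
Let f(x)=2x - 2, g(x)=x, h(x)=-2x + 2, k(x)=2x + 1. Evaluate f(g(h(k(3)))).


-26


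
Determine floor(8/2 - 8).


8/2 = 4
4 - 8 = -4
floor(-4) = -4

-4


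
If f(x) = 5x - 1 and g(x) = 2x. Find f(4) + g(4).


27


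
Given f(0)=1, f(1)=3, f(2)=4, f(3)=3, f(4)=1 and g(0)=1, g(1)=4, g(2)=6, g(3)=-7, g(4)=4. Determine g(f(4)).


f(4) = 1
g(1) = 4

4


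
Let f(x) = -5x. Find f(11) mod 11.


f(11) = -55
-55 mod 11 = 0

0


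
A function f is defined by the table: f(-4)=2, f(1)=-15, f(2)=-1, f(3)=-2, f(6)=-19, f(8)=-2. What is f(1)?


-15


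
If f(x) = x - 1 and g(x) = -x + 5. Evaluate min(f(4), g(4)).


f(4) = 3
g(4) = 1
min = 1

1


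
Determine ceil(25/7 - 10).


25/7 = 3.5714
3.5714 - 10 = -6.4286
ceil(-6.4286) = -6

-6


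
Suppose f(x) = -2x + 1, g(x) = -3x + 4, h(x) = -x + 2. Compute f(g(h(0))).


h(0) = 2
g(2) = -2
f(-2) = 5

5


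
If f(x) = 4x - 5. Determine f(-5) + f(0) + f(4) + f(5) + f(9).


27


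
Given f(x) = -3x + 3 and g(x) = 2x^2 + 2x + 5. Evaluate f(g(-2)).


-24


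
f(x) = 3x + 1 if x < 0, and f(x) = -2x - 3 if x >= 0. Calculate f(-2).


-5


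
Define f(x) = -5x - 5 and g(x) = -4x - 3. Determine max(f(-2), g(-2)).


f(-2) = 5
g(-2) = 5
max = 5

5


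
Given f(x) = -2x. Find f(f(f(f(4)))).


f(4) = -8
f(-8) = 16
f(16) = -32
f(-32) = 64

64


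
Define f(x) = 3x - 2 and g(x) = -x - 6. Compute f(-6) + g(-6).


f(-6) = -20
g(-6) = 0
Sum = -20

-20


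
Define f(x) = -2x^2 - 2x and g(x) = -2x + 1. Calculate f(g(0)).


g(0) = 1
f(1) = (-2)*(1)^2 - 2*(1) = -4

-4


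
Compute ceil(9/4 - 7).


9/4 = 2.25
2.25 - 7 = -4.75
ceil(-4.75) = -4

-4


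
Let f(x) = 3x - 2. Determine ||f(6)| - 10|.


f(6) = 16
|16| = 16
|16 - 10| = 6

6


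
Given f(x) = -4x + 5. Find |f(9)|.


31


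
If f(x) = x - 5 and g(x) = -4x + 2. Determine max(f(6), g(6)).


f(6) = 1
g(6) = -22
max = 1

1


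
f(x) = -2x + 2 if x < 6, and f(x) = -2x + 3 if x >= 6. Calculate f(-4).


-4 satisfies x < 6
f(-4) = 10

10


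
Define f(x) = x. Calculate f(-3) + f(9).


f(-3) = -3
f(9) = 9
Sum = 6

6


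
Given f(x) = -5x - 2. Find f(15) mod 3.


f(15) = -77
-77 mod 3 = 1

1


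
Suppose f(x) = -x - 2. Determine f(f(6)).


6


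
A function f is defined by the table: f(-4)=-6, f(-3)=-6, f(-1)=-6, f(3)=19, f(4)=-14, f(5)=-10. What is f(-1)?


Reading from the table at x = -1

-6


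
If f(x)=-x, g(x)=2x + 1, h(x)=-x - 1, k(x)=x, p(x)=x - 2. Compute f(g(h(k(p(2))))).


p(2) = 0
k(0) = 0
h(0) = -1
g(-1) = -1
f(-1) = 1

1


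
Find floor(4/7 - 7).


4/7 = 0.5714
0.5714 - 7 = -6.4286
floor(-6.4286) = -7

-7


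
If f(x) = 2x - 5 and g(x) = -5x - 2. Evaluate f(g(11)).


g(11) = -57
f(-57) = -119

-119


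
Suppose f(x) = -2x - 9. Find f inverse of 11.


Solve -2x - 9 = 11
x = (11 + 9) / (-2) = -10

-10


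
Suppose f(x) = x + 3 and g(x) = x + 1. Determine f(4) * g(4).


f(4) = 7
g(4) = 5
Product = 35

35


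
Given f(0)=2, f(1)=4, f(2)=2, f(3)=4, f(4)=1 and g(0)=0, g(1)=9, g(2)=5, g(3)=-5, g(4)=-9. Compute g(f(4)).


f(4) = 1
g(1) = 9

9


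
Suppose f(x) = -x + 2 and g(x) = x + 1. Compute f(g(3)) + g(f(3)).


f(g(3)) = -2
g(f(3)) = 0
Sum = -2

-2


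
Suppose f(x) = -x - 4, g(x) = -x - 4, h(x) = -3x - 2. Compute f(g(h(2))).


h(2) = -8
g(-8) = 4
f(4) = -8

-8


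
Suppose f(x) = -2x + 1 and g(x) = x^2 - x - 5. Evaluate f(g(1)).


g(1) = -5
f(-5) = 11

11


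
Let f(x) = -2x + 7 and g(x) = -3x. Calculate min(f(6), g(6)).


f(6) = -5
g(6) = -18
min = -18

-18


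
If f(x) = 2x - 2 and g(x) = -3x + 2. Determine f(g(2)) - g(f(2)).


f(g(2)) = -10
g(f(2)) = -4
Difference = -6

-6


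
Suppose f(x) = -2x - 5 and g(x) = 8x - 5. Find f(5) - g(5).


f(5) = -15
g(5) = 35
Difference = -50

-50


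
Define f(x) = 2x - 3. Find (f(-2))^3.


-343


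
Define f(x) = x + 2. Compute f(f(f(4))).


f(4) = 6
f(6) = 8
f(8) = 10

10


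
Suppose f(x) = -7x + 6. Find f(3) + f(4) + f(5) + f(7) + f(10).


-173


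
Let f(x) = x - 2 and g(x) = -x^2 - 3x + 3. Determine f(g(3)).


g(3) = -15
f(-15) = -17

-17


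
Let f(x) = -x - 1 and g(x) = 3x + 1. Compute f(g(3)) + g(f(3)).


f(g(3)) = -11
g(f(3)) = -11
Sum = -22

-22


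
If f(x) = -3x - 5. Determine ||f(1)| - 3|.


f(1) = -8
|-8| = 8
|8 - 3| = 5

5


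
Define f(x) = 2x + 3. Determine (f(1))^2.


f(1) = 5
(5)^2 = 25

25


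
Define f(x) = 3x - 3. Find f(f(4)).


f(4) = 9
f(9) = 24

24


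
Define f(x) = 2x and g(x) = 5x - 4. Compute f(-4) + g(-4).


f(-4) = -8
g(-4) = -24
Sum = -32

-32


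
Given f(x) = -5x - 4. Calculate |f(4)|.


f(4) = -24
|-24| = 24

24


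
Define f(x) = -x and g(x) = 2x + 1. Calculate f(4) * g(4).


f(4) = -4
g(4) = 9
Product = -36

-36


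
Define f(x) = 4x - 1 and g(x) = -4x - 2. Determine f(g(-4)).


g(-4) = 14
f(14) = 55

55


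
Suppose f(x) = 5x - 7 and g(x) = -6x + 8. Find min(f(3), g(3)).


f(3) = 8
g(3) = -10
min = -10

-10


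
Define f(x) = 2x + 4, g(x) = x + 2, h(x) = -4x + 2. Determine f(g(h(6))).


h(6) = -22
g(-22) = -20
f(-20) = -36

-36


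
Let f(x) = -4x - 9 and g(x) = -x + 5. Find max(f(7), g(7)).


f(7) = -37
g(7) = -2
max = -2

-2


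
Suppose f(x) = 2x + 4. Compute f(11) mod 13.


f(11) = 26
26 mod 13 = 0

0


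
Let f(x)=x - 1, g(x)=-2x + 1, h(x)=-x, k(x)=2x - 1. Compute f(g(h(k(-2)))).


k(-2) = -5
h(-5) = 5
g(5) = -9
f(-9) = -10

-10


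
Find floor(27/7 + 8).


27/7 = 3.8571
3.8571 + 8 = 11.8571
floor(11.8571) = 11

11


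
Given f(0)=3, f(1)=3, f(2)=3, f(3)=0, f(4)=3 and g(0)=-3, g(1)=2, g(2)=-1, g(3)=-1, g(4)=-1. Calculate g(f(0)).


f(0) = 3
g(3) = -1

-1


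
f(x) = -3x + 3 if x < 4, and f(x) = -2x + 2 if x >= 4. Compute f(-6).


21


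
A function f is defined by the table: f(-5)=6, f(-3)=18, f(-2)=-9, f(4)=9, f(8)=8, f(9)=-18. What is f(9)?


Reading from the table at x = 9

-18


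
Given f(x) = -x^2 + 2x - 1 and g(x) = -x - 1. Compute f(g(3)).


g(3) = -4
f(-4) = (-1)*(-4)^2 + 2*(-4) - 1 = -25

-25


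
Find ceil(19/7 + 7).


10


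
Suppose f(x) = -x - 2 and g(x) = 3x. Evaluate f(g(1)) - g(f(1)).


f(g(1)) = -5
g(f(1)) = -9
Difference = 4

4


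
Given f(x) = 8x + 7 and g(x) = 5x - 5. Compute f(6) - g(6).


f(6) = 55
g(6) = 25
Difference = 30

30


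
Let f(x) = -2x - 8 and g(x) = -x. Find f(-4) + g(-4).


f(-4) = 0
g(-4) = 4
Sum = 4

4


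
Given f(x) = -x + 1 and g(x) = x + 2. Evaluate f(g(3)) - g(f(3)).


f(g(3)) = -4
g(f(3)) = 0
Difference = -4

-4


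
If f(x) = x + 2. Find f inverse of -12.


Solve x + 2 = -12
x = (-12 - 2) / 1 = -14

-14


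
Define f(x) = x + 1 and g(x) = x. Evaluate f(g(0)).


g(0) = 0
f(0) = 1

1


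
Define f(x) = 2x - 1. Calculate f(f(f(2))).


f(2) = 3
f(3) = 5
f(5) = 9

9


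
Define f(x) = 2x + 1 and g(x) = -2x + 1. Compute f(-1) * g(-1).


-3


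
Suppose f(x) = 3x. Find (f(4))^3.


f(4) = 12
(12)^3 = 1728

1728


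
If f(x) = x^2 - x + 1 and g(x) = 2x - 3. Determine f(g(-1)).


g(-1) = -5
f(-5) = 1*(-5)^2 - 1*(-5) + 1 = 31

31


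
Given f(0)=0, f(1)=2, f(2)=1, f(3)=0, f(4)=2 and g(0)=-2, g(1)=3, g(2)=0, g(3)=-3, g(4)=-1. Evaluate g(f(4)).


f(4) = 2
g(2) = 0

0


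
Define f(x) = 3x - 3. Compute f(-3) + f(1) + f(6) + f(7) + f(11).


f(-3) = -12
f(1) = 0
f(6) = 15
f(7) = 18
f(11) = 30
Sum = 51

51


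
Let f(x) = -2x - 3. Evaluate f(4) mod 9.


f(4) = -11
-11 mod 9 = 7

7


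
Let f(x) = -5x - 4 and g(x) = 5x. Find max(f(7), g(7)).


35


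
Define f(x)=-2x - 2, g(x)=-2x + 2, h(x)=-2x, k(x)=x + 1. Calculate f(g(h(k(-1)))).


k(-1) = 0
h(0) = 0
g(0) = 2
f(2) = -6

-6


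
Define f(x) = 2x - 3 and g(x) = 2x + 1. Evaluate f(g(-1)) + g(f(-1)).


f(g(-1)) = -5
g(f(-1)) = -9
Sum = -14

-14


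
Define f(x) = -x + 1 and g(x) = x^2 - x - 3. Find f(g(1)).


g(1) = -3
f(-3) = 4

4


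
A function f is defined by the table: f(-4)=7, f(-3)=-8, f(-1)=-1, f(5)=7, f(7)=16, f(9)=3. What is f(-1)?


Reading from the table at x = -1

-1


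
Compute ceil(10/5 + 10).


10/5 = 2
2 + 10 = 12
ceil(12) = 12

12


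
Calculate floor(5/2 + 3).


5


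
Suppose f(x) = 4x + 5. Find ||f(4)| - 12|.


f(4) = 21
|21| = 21
|21 - 12| = 9

9


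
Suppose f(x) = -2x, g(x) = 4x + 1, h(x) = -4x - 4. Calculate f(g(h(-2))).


h(-2) = 4
g(4) = 17
f(17) = -34

-34


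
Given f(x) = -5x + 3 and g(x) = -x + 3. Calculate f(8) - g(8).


f(8) = -37
g(8) = -5
Difference = -32

-32


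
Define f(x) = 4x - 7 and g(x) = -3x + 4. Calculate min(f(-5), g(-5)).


f(-5) = -27
g(-5) = 19
min = -27

-27


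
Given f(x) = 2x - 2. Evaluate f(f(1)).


f(1) = 0
f(0) = -2

-2


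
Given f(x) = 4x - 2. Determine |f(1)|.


f(1) = 2
|2| = 2

2


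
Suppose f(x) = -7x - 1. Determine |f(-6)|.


f(-6) = 41
|41| = 41

41


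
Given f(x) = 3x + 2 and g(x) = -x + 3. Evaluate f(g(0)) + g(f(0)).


f(g(0)) = 11
g(f(0)) = 1
Sum = 12

12


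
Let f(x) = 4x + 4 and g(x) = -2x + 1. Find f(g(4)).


g(4) = -7
f(-7) = -24

-24


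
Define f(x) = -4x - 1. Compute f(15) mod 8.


3


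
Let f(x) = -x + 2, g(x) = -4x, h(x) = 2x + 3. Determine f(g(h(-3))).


h(-3) = -3
g(-3) = 12
f(12) = -10

-10


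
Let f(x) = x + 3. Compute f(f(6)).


12


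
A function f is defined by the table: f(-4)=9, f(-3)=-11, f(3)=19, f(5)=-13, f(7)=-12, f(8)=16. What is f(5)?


Reading from the table at x = 5

-13


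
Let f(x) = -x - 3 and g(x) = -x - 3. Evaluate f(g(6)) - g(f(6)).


f(g(6)) = 6
g(f(6)) = 6
Difference = 0

0


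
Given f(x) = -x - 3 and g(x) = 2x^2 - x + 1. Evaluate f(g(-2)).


g(-2) = 11
f(11) = -14

-14


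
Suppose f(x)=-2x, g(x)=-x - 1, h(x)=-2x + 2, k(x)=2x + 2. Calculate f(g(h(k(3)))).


k(3) = 8
h(8) = -14
g(-14) = 13
f(13) = -26

-26


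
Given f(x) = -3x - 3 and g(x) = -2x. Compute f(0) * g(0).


f(0) = -3
g(0) = 0
Product = 0

0


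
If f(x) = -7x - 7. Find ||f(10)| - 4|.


f(10) = -77
|-77| = 77
|77 - 4| = 73

73


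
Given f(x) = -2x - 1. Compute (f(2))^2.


f(2) = -5
(-5)^2 = 25

25


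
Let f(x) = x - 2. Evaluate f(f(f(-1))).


f(-1) = -3
f(-3) = -5
f(-5) = -7

-7


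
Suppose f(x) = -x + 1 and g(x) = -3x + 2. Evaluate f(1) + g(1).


f(1) = 0
g(1) = -1
Sum = -1

-1


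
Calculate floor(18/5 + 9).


18/5 = 3.6
3.6 + 9 = 12.6
floor(12.6) = 12

12


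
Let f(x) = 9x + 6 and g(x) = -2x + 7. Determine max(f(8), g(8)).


78


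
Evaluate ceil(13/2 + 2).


13/2 = 6.5
6.5 + 2 = 8.5
ceil(8.5) = 9

9


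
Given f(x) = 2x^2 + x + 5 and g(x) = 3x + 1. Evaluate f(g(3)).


g(3) = 10
f(10) = 2*(10)^2 + 1*(10) + 5 = 215

215


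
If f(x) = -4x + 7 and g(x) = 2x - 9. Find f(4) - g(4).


f(4) = -9
g(4) = -1
Difference = -8

-8


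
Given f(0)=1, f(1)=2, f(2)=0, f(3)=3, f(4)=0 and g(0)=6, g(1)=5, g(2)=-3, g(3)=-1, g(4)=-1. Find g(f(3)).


f(3) = 3
g(3) = -1

-1


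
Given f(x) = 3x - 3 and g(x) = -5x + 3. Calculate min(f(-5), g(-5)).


f(-5) = -18
g(-5) = 28
min = -18

-18


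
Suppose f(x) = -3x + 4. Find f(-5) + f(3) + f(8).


f(-5) = 19
f(3) = -5
f(8) = -20
Sum = -6

-6


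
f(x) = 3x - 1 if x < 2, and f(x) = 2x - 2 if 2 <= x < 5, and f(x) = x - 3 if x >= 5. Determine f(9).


9 satisfies x >= 5
f(9) = 6

6


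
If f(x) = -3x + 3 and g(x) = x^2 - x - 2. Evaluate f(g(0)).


g(0) = -2
f(-2) = 9

9


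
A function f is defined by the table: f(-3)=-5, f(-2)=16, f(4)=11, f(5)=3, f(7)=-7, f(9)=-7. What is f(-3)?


Reading from the table at x = -3

-5


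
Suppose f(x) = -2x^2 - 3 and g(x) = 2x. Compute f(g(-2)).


g(-2) = -4
f(-4) = (-2)*(-4)^2 - 3 = -35

-35


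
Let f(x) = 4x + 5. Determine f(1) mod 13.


f(1) = 9
9 mod 13 = 9

9


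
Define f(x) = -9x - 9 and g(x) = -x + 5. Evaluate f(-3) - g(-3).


f(-3) = 18
g(-3) = 8
Difference = 10

10


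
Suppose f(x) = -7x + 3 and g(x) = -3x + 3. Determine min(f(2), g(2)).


f(2) = -11
g(2) = -3
min = -11

-11


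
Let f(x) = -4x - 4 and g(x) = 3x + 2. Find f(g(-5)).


g(-5) = -13
f(-13) = 48

48


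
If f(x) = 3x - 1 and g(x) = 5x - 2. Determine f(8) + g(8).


f(8) = 23
g(8) = 38
Sum = 61

61


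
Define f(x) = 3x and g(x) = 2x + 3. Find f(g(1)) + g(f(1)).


f(g(1)) = 15
g(f(1)) = 9
Sum = 24

24


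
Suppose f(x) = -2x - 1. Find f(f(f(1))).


f(1) = -3
f(-3) = 5
f(5) = -11

-11


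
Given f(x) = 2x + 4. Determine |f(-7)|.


f(-7) = -10
|-10| = 10

10


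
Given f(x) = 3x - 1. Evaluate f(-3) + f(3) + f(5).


f(-3) = -10
f(3) = 8
f(5) = 14
Sum = 12

12


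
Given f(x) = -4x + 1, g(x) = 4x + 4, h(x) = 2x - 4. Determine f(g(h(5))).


h(5) = 6
g(6) = 28
f(28) = -111

-111


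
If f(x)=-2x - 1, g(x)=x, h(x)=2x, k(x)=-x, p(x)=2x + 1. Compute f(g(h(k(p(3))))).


p(3) = 7
k(7) = -7
h(-7) = -14
g(-14) = -14
f(-14) = 27

27


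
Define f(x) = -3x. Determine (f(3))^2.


f(3) = -9
(-9)^2 = 81

81


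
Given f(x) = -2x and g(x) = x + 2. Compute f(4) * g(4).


-48


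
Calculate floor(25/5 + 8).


13


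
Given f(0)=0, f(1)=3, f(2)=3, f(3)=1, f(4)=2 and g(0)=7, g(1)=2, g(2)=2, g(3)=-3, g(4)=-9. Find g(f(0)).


f(0) = 0
g(0) = 7

7


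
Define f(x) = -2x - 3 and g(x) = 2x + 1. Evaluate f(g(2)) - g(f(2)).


0


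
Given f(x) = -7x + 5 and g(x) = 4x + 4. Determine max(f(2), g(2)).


f(2) = -9
g(2) = 12
max = 12

12


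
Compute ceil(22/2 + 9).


22/2 = 11
11 + 9 = 20
ceil(20) = 20

20


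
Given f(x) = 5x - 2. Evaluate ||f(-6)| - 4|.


f(-6) = -32
|-32| = 32
|32 - 4| = 28

28


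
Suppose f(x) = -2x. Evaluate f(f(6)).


f(6) = -12
f(-12) = 24

24


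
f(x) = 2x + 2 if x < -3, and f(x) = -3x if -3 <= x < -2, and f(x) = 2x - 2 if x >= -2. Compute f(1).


1 satisfies x >= -2
f(1) = 0

0


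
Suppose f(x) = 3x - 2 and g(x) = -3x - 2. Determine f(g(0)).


g(0) = -2
f(-2) = -8

-8


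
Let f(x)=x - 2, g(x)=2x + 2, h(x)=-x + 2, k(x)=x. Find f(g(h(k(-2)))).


k(-2) = -2
h(-2) = 4
g(4) = 10
f(10) = 8

8


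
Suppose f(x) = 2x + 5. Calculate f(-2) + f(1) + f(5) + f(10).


f(-2) = 1
f(1) = 7
f(5) = 15
f(10) = 25
Sum = 48

48


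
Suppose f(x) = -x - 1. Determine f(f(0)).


f(0) = -1
f(-1) = 0

0


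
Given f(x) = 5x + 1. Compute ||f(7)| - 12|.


f(7) = 36
|36| = 36
|36 - 12| = 24

24


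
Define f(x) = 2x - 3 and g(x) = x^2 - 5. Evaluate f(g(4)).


g(4) = 11
f(11) = 19

19


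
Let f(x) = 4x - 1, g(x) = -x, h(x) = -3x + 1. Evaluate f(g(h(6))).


67


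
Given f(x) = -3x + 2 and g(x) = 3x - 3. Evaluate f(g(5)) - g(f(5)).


8


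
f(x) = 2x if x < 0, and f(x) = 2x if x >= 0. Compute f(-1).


-1 satisfies x < 0
f(-1) = -2

-2


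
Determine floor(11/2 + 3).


11/2 = 5.5
5.5 + 3 = 8.5
floor(8.5) = 8

8


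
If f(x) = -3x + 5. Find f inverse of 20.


Solve -3x + 5 = 20
x = (20 - 5) / (-3) = -5

-5


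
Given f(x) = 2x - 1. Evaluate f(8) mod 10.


f(8) = 15
15 mod 10 = 5

5


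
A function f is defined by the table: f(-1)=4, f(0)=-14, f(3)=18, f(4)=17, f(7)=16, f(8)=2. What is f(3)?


Reading from the table at x = 3

18


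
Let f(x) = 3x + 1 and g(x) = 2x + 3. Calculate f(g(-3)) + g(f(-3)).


f(g(-3)) = -8
g(f(-3)) = -13
Sum = -21

-21


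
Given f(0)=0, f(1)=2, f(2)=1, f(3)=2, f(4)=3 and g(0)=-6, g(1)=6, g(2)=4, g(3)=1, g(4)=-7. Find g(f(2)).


6


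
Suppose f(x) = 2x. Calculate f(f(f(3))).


f(3) = 6
f(6) = 12
f(12) = 24

24


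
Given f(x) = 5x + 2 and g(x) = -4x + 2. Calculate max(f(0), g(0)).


f(0) = 2
g(0) = 2
max = 2

2


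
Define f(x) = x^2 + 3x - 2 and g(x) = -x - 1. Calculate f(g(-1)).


g(-1) = 0
f(0) = 1*(0)^2 + 3*(0) - 2 = -2

-2


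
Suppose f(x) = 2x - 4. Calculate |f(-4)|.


f(-4) = -12
|-12| = 12

12


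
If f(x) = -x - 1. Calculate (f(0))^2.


f(0) = -1
(-1)^2 = 1

1


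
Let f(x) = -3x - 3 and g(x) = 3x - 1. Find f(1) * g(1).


-12


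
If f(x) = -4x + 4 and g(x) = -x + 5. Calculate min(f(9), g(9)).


f(9) = -32
g(9) = -4
min = -32

-32


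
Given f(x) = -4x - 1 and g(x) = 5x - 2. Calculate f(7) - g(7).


-62


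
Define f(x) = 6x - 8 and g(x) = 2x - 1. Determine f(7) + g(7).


f(7) = 34
g(7) = 13
Sum = 47

47


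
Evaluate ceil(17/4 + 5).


17/4 = 4.25
4.25 + 5 = 9.25
ceil(9.25) = 10

10


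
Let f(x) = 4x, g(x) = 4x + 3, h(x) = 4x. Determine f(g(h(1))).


h(1) = 4
g(4) = 19
f(19) = 76

76


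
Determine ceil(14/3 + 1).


14/3 = 4.6667
4.6667 + 1 = 5.6667
ceil(5.6667) = 6

6


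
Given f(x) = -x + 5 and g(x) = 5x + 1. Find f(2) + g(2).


f(2) = 3
g(2) = 11
Sum = 14

14


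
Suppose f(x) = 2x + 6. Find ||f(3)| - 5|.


f(3) = 12
|12| = 12
|12 - 5| = 7

7


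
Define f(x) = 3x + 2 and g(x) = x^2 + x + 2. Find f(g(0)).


g(0) = 2
f(2) = 8

8


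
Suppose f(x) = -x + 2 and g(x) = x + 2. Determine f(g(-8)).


g(-8) = -6
f(-6) = 8

8


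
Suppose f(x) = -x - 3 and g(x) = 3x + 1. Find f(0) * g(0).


f(0) = -3
g(0) = 1
Product = -3

-3


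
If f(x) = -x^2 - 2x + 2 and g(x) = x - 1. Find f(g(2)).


g(2) = 1
f(1) = (-1)*(1)^2 - 2*(1) + 2 = -1

-1


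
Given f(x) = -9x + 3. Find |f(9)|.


f(9) = -78
|-78| = 78

78


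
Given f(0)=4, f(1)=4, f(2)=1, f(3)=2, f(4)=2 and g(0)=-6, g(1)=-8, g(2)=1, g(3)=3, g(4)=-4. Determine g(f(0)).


f(0) = 4
g(4) = -4

-4


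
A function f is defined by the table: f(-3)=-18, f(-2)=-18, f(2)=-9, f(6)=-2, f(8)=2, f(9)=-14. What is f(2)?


Reading from the table at x = 2

-9
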